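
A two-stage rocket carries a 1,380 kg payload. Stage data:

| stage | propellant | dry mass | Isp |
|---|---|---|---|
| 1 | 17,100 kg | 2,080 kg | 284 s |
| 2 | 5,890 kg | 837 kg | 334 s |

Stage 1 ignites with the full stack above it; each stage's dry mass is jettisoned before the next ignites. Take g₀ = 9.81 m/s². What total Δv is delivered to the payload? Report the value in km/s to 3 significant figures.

Ignition mass of stage 1 = 17,100+2,080 + 5,890+837 + 1,380 = 27,287 kg.
Stage 1: m₀ = 27,287 kg, m_f = 27,287 − 17,100 = 10,187 kg; Δv = 284×9.81×ln(2.679) = 2786.0×0.9853 ≈ 2745 m/s.
Stage 2: m₀ = 8,107 kg, m_f = 8,107 − 5,890 = 2,217 kg; Δv = 334×9.81×ln(3.657) = 3276.5×1.2966 ≈ 4248 m/s.
Total Δv = 2745 + 4248 = 6993 m/s.

Δv ≈ 6.99 km/s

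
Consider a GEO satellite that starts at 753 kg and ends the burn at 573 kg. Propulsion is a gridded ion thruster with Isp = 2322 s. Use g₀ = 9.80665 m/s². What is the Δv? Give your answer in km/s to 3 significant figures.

v_e = Isp · g₀ = 2322 × 9.80665 = 22771.0 m/s.
Using Δv = v_e ln(m₀/m_f): Δv = v_e · ln(m₀/m_f) = 22771.0 × ln(1.314) = 22771.0 × 0.2732 ≈ 6220.6 m/s.

Δv ≈ 6.22 km/s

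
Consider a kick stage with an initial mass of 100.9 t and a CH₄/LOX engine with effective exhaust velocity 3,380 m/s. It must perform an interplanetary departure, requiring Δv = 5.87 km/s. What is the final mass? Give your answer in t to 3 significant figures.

From the ideal rocket equation, m₀/m_f = exp(Δv / v_e) = exp(5870 / 3380.0) = exp(1.7367) = 5.6785.
m_f = m₀ / 5.6785 = 100.9 / 5.6785 = 17.7688 t.

final mass ≈ 17.8 t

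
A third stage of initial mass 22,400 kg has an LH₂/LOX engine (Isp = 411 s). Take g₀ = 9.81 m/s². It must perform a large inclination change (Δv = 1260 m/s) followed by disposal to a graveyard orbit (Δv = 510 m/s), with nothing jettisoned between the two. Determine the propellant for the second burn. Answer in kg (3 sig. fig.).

v_e = Isp · g₀ = 411 × 9.81 = 4031.9 m/s.
After the first burn: m = 22400 × exp(−1260/4031.9) = 22400 × 0.73161 = 16,388.1 kg.
After the second burn: m = 16,388.1 × exp(−510/4031.9) = 16,388.1 × 0.88118 = 14,440.9 kg.
Second-burn propellant = 16,388.1 − 14,440.9 = 1,947.2 kg.

propellant for the second burn ≈ 1950 kg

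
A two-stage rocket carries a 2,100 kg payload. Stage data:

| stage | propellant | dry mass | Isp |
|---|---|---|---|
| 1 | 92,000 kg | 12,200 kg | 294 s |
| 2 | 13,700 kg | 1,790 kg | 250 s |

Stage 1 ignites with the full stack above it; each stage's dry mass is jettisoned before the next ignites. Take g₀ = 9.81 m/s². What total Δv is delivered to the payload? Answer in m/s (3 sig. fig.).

Ignition mass of stage 1 = 92,000+12,200 + 13,700+1,790 + 2,100 = 121,790 kg.
Stage 1: m₀ = 121,790 kg, m_f = 121,790 − 92,000 = 29,790 kg; Δv = 294×9.81×ln(4.088) = 2884.1×1.4081 ≈ 4061 m/s.
Stage 2: m₀ = 17,590 kg, m_f = 17,590 − 13,700 = 3,890 kg; Δv = 250×9.81×ln(4.522) = 2452.5×1.5089 ≈ 3701 m/s.
Total Δv = 4061 + 3701 = 7762 m/s.

Δv ≈ 7760 m/s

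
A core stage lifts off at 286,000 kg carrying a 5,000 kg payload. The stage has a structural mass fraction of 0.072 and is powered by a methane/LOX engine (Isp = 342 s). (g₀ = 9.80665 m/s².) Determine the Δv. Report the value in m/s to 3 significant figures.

Stage wet mass = m₀ − payload = 286,000 − 5,000 = 281,000 kg.
Stage dry mass = ε × stage wet mass = 0.072 × 281,000 = 20,232 kg.
Burnout mass m_f = stage dry + payload = 20,232 + 5,000 = 25,232 kg.
v_e = Isp · g₀ = 342 × 9.80665 = 3353.9 m/s.
Using Δv = v_e ln(m₀/m_f): Δv = v_e · ln(286,000/25,232) = 3353.9 × ln(11.33) = 3353.9 × 2.4279 ≈ 8143 m/s.

Δv ≈ 8140 m/s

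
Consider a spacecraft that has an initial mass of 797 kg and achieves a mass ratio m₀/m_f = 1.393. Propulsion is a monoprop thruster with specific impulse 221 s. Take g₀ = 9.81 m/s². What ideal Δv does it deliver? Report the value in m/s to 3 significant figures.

Δv ≈ 719 m/s

v_e = Isp · g₀ = 221 × 9.81 = 2168.0 m/s.
Δv = v_e · ln(1.393) = 2168.0 × 0.3315 ≈ 718.6 m/s.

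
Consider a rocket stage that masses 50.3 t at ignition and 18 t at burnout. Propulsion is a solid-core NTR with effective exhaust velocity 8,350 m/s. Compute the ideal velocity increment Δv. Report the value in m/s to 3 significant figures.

Δv = v_e · ln(m₀/m_f) = 8350.0 × ln(2.794) = 8350.0 × 1.0276 ≈ 8580.7 m/s.

Δv ≈ 8580 m/s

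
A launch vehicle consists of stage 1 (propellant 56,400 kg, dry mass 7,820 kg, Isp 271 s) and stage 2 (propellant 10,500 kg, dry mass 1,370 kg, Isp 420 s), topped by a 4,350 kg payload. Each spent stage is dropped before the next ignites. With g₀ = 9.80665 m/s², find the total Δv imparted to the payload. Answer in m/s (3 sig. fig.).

Ignition mass of stage 1 = 56,400+7,820 + 10,500+1,370 + 4,350 = 80,440 kg.
Stage 1: m₀ = 80,440 kg, m_f = 80,440 − 56,400 = 24,040 kg; Δv = 271×9.80665×ln(3.346) = 2657.6×1.2078 ≈ 3210 m/s.
Stage 2: m₀ = 16,220 kg, m_f = 16,220 − 10,500 = 5,720 kg; Δv = 420×9.80665×ln(2.836) = 4118.8×1.0423 ≈ 4293 m/s.
Total Δv = 3210 + 4293 = 7503 m/s.

Δv ≈ 7500 m/s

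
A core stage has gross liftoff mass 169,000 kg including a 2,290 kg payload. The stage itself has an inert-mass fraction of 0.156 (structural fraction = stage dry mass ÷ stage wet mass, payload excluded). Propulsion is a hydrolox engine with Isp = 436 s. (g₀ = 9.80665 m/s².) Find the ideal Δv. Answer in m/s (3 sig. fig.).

Δv ≈ 7640 m/s

Stage wet mass = m₀ − payload = 169,000 − 2,290 = 166,710 kg.
Stage dry mass = ε × stage wet mass = 0.156 × 166,710 = 26,006.8 kg.
Burnout mass m_f = stage dry + payload = 26,006.8 + 2,290 = 28,296.8 kg.
v_e = Isp · g₀ = 436 × 9.80665 = 4275.7 m/s.
Δv = v_e · ln(169,000/28,296.8) = 4275.7 × ln(5.972) = 4275.7 × 1.7871 ≈ 7641 m/s.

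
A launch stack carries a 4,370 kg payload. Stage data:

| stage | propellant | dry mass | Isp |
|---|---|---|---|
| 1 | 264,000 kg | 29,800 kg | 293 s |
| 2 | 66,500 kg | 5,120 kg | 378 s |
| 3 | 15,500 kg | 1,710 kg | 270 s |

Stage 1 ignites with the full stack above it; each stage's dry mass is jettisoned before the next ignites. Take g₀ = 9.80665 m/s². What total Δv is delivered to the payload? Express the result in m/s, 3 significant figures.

Δv ≈ 11300 m/s

Ignition mass of stage 1 = 264,000+29,800 + 66,500+5,120 + 15,500+1,710 + 4,370 = 387,000 kg.
Stage 1: m₀ = 387,000 kg, m_f = 387,000 − 264,000 = 123,000 kg; Δv = 293×9.80665×ln(3.146) = 2873.3×1.1462 ≈ 3294 m/s.
Stage 2: m₀ = 93,200 kg, m_f = 93,200 − 66,500 = 26,700 kg; Δv = 378×9.80665×ln(3.491) = 3706.9×1.2501 ≈ 4634 m/s.
Stage 3: m₀ = 21,580 kg, m_f = 21,580 − 15,500 = 6,080 kg; Δv = 270×9.80665×ln(3.549) = 2647.8×1.2668 ≈ 3354 m/s.
Total Δv = 3294 + 4634 + 3354 = 11282 m/s.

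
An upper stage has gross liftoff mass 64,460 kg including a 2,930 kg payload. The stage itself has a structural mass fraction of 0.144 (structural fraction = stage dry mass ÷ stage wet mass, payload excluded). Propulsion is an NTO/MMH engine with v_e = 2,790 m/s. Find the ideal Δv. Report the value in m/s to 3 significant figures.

Stage wet mass = m₀ − payload = 64,460 − 2,930 = 61,530 kg.
Stage dry mass = ε × stage wet mass = 0.144 × 61,530 = 8,860.32 kg.
Burnout mass m_f = stage dry + payload = 8,860.32 + 2,930 = 11,790.32 kg.
Δv = v_e · ln(64,460/11,790.32) = 2790.0 × ln(5.467) = 2790.0 × 1.6988 ≈ 4740 m/s.

Δv ≈ 4740 m/s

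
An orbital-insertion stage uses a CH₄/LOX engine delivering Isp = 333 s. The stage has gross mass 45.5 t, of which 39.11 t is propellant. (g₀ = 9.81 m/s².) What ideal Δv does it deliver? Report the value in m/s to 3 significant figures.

Δv ≈ 6410 m/s

v_e = Isp · g₀ = 333 × 9.81 = 3266.7 m/s.
m_f = m₀ − m_prop = 45.5 − 39.11 = 6.39 t.
Rocket equation: Δv = v_e · ln(m₀/m_f) = 3266.7 × ln(7.121) = 3266.7 × 1.9630 ≈ 6412.5 m/s.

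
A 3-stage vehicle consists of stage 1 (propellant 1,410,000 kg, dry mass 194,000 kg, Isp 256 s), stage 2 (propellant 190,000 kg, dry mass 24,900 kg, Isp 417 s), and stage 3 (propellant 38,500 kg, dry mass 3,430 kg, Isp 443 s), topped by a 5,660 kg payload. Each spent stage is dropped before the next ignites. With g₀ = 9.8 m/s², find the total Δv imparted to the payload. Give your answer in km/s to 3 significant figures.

Ignition mass of stage 1 = 1,410,000+194,000 + 190,000+24,900 + 38,500+3,430 + 5,660 = 1,866,490 kg.
Stage 1: m₀ = 1,866,490 kg, m_f = 1,866,490 − 1,410,000 = 456,490 kg; Δv = 256×9.8×ln(4.089) = 2508.8×1.4082 ≈ 3533 m/s.
Stage 2: m₀ = 262,490 kg, m_f = 262,490 − 190,000 = 72,490 kg; Δv = 417×9.8×ln(3.621) = 4086.6×1.2868 ≈ 5258 m/s.
Stage 3: m₀ = 47,590 kg, m_f = 47,590 − 38,500 = 9,090 kg; Δv = 443×9.8×ln(5.235) = 4341.4×1.6554 ≈ 7187 m/s.
Total Δv = 3533 + 5258 + 7187 = 15978 m/s.

Δv ≈ 16.0 km/s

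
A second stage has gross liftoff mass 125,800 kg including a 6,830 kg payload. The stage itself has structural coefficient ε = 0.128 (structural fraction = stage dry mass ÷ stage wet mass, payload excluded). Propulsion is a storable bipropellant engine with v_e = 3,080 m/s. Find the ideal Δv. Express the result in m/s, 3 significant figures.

Δv ≈ 5360 m/s

Stage wet mass = m₀ − payload = 125,800 − 6,830 = 118,970 kg.
Stage dry mass = ε × stage wet mass = 0.128 × 118,970 = 15,228.2 kg.
Burnout mass m_f = stage dry + payload = 15,228.2 + 6,830 = 22,058.2 kg.
Δv = v_e · ln(125,800/22,058.2) = 3080.0 × ln(5.703) = 3080.0 × 1.7410 ≈ 5362 m/s.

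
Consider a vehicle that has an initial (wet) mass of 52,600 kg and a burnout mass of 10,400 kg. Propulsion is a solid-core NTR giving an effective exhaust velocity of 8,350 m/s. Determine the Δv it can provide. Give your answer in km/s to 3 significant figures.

Δv = v_e · ln(m₀/m_f) = 8350.0 × ln(5.058) = 8350.0 × 1.6209 ≈ 13534.6 m/s.

Δv ≈ 13.5 km/s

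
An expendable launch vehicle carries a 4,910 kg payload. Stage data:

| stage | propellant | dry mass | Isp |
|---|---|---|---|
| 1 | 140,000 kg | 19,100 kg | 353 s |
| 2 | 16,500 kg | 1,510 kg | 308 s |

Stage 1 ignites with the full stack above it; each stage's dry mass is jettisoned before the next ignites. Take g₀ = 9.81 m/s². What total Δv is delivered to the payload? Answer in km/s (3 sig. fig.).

Ignition mass of stage 1 = 140,000+19,100 + 16,500+1,510 + 4,910 = 182,020 kg.
Stage 1: m₀ = 182,020 kg, m_f = 182,020 − 140,000 = 42,020 kg; Δv = 353×9.81×ln(4.332) = 3462.9×1.4660 ≈ 5077 m/s.
Stage 2: m₀ = 22,920 kg, m_f = 22,920 − 16,500 = 6,420 kg; Δv = 308×9.81×ln(3.57) = 3021.5×1.2726 ≈ 3845 m/s.
Total Δv = 5077 + 3845 = 8922 m/s.

Δv ≈ 8.92 km/s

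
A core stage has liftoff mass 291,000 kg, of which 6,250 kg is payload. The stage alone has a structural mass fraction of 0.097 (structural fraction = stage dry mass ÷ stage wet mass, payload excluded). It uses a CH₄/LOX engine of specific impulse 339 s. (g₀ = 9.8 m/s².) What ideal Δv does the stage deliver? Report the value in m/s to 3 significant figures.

Δv ≈ 7150 m/s

Stage wet mass = m₀ − payload = 291,000 − 6,250 = 284,750 kg.
Stage dry mass = ε × stage wet mass = 0.097 × 284,750 = 27,620.8 kg.
Burnout mass m_f = stage dry + payload = 27,620.8 + 6,250 = 33,870.8 kg.
v_e = Isp · g₀ = 339 × 9.8 = 3322.2 m/s.
From the ideal rocket equation, Δv = v_e · ln(291,000/33,870.8) = 3322.2 × ln(8.591) = 3322.2 × 2.1508 ≈ 7145 m/s.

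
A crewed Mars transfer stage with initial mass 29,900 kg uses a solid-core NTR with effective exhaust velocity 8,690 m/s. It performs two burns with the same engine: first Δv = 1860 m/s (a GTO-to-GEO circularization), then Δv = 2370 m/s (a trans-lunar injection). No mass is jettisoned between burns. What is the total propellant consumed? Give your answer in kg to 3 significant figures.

total propellant consumed ≈ 11500 kg

After the first burn: m = 29900 × exp(−1860/8690.0) = 29900 × 0.80732 = 24,138.9 kg.
After the second burn: m = 24,138.9 × exp(−2370/8690.0) = 24,138.9 × 0.76130 = 18,376.9 kg.
Total propellant = m₀ − m_final = 29900 − 18,376.9 = 11,523.1 kg.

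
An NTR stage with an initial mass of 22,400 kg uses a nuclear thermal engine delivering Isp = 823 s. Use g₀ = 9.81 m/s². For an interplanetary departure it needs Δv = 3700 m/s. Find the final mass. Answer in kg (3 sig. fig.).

final mass ≈ 14200 kg

v_e = Isp · g₀ = 823 × 9.81 = 8073.6 m/s.
Rocket equation: m₀/m_f = exp(Δv / v_e) = exp(3700 / 8073.6) = exp(0.4583) = 1.5814.
m_f = m₀ / 1.5814 = 22,400 / 1.5814 = 14,164.7 kg.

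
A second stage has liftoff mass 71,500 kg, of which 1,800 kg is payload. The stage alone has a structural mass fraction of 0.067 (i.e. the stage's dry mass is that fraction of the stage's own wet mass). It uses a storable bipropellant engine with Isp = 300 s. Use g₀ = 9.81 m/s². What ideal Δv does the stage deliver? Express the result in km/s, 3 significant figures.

Stage wet mass = m₀ − payload = 71,500 − 1,800 = 69,700 kg.
Stage dry mass = ε × stage wet mass = 0.067 × 69,700 = 4,669.9 kg.
Burnout mass m_f = stage dry + payload = 4,669.9 + 1,800 = 6,469.9 kg.
v_e = Isp · g₀ = 300 × 9.81 = 2943.0 m/s.
By the Tsiolkovsky rocket equation, Δv = v_e · ln(71,500/6,469.9) = 2943.0 × ln(11.05) = 2943.0 × 2.4025 ≈ 7071 m/s.

Δv ≈ 7.07 km/s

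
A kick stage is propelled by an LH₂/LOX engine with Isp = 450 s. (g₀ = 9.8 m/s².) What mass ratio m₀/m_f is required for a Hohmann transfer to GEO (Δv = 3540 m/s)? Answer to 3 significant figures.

v_e = Isp · g₀ = 450 × 9.8 = 4410.0 m/s.
Using Δv = v_e ln(m₀/m_f): m₀/m_f = exp(Δv / v_e) = exp(3540 / 4410.0) = exp(0.8027) = 2.2316.

mass ratio ≈ 2.23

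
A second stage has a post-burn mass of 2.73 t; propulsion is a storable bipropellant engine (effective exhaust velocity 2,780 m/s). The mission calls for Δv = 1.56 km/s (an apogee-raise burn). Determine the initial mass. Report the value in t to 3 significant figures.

initial mass ≈ 4.78 t

m₀/m_f = exp(Δv / v_e) = exp(1560 / 2780.0) = exp(0.5612) = 1.7527.
m₀ = m_f × 1.7527 = 2.73 × 1.7527 = 4.78487 t.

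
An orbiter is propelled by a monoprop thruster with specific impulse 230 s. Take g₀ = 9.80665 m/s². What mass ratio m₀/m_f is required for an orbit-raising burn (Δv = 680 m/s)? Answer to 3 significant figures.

mass ratio ≈ 1.35

v_e = Isp · g₀ = 230 × 9.80665 = 2255.5 m/s.
m₀/m_f = exp(Δv / v_e) = exp(680 / 2255.5) = exp(0.3015) = 1.3519.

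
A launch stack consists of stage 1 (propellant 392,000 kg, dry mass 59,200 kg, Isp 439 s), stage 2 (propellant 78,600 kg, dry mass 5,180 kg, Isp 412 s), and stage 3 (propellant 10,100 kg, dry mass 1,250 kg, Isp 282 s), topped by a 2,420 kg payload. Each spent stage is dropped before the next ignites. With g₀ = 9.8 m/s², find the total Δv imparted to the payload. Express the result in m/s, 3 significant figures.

Δv ≈ 15700 m/s

Ignition mass of stage 1 = 392,000+59,200 + 78,600+5,180 + 10,100+1,250 + 2,420 = 548,750 kg.
Stage 1: m₀ = 548,750 kg, m_f = 548,750 − 392,000 = 156,750 kg; Δv = 439×9.8×ln(3.501) = 4302.2×1.2530 ≈ 5391 m/s.
Stage 2: m₀ = 97,550 kg, m_f = 97,550 − 78,600 = 18,950 kg; Δv = 412×9.8×ln(5.148) = 4037.6×1.6386 ≈ 6616 m/s.
Stage 3: m₀ = 13,770 kg, m_f = 13,770 − 10,100 = 3,670 kg; Δv = 282×9.8×ln(3.752) = 2763.6×1.3223 ≈ 3654 m/s.
Total Δv = 5391 + 6616 + 3654 = 15661 m/s.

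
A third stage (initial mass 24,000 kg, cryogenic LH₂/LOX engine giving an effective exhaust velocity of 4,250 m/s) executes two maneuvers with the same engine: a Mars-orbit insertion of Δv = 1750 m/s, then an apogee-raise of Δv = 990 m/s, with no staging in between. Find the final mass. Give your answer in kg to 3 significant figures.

final mass ≈ 12600 kg

After the first burn: m = 24000 × exp(−1750/4250.0) = 24000 × 0.66248 = 15,899.5 kg.
After the second burn: m = 15,899.5 × exp(−990/4250.0) = 15,899.5 × 0.79220 = 12,595.6 kg.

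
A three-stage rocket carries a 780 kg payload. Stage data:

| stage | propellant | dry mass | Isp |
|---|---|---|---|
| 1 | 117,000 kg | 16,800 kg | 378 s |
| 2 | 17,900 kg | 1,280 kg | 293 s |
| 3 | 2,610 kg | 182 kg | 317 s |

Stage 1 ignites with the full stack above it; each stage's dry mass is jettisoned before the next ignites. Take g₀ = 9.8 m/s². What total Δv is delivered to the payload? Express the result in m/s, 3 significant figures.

Ignition mass of stage 1 = 117,000+16,800 + 17,900+1,280 + 2,610+182 + 780 = 156,552 kg.
Stage 1: m₀ = 156,552 kg, m_f = 156,552 − 117,000 = 39,552 kg; Δv = 378×9.8×ln(3.958) = 3704.4×1.3758 ≈ 5096 m/s.
Stage 2: m₀ = 22,752 kg, m_f = 22,752 − 17,900 = 4,852 kg; Δv = 293×9.8×ln(4.689) = 2871.4×1.5453 ≈ 4437 m/s.
Stage 3: m₀ = 3,572 kg, m_f = 3,572 − 2,610 = 962 kg; Δv = 317×9.8×ln(3.713) = 3106.6×1.3119 ≈ 4075 m/s.
Total Δv = 5096 + 4437 + 4075 = 13608 m/s.

Δv ≈ 13600 m/s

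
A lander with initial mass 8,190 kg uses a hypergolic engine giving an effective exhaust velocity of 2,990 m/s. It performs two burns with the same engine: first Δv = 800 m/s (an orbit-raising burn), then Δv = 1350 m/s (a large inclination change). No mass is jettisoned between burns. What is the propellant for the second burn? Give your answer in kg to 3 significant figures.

After the first burn: m = 8190 × exp(−800/2990.0) = 8190 × 0.76525 = 6,267.4 kg.
After the second burn: m = 6,267.4 × exp(−1350/2990.0) = 6,267.4 × 0.63667 = 3,990.27 kg.
Second-burn propellant = 6,267.4 − 3,990.27 = 2,277.13 kg.

propellant for the second burn ≈ 2280 kg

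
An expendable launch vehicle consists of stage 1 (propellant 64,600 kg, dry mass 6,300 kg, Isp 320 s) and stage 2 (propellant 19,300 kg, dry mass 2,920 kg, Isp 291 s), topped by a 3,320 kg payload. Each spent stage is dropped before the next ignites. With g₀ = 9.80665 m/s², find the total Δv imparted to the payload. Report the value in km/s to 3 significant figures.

Δv ≈ 7.50 km/s

Ignition mass of stage 1 = 64,600+6,300 + 19,300+2,920 + 3,320 = 96,440 kg.
Stage 1: m₀ = 96,440 kg, m_f = 96,440 − 64,600 = 31,840 kg; Δv = 320×9.80665×ln(3.029) = 3138.1×1.1082 ≈ 3478 m/s.
Stage 2: m₀ = 25,540 kg, m_f = 25,540 − 19,300 = 6,240 kg; Δv = 291×9.80665×ln(4.093) = 2853.7×1.4093 ≈ 4022 m/s.
Total Δv = 3478 + 4022 = 7500 m/s.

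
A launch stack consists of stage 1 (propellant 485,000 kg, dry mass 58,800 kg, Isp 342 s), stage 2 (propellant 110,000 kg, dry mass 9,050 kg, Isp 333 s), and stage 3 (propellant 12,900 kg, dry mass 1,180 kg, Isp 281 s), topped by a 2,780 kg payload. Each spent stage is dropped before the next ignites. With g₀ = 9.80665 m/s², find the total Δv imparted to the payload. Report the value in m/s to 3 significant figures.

Ignition mass of stage 1 = 485,000+58,800 + 110,000+9,050 + 12,900+1,180 + 2,780 = 679,710 kg.
Stage 1: m₀ = 679,710 kg, m_f = 679,710 − 485,000 = 194,710 kg; Δv = 342×9.80665×ln(3.491) = 3353.9×1.2502 ≈ 4193 m/s.
Stage 2: m₀ = 135,910 kg, m_f = 135,910 − 110,000 = 25,910 kg; Δv = 333×9.80665×ln(5.245) = 3265.6×1.6574 ≈ 5412 m/s.
Stage 3: m₀ = 16,860 kg, m_f = 16,860 − 12,900 = 3,960 kg; Δv = 281×9.80665×ln(4.258) = 2755.7×1.4487 ≈ 3992 m/s.
Total Δv = 4193 + 5412 + 3992 = 13597 m/s.

Δv ≈ 13600 m/s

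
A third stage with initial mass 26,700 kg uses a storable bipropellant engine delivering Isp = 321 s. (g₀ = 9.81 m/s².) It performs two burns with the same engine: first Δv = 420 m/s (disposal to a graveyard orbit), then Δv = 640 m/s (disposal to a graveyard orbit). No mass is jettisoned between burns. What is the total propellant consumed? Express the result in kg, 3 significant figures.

total propellant consumed ≈ 7630 kg

v_e = Isp · g₀ = 321 × 9.81 = 3149.0 m/s.
After the first burn: m = 26700 × exp(−420/3149.0) = 26700 × 0.87514 = 23,366.2 kg.
After the second burn: m = 23,366.2 × exp(−640/3149.0) = 23,366.2 × 0.81608 = 19,068.7 kg.
Total propellant = m₀ − m_final = 26700 − 19,068.7 = 7,631.3 kg.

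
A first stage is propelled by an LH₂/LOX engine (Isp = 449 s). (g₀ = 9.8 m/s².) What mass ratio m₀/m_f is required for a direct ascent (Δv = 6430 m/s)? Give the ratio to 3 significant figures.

mass ratio ≈ 4.31

v_e = Isp · g₀ = 449 × 9.8 = 4400.2 m/s.
Rocket equation: m₀/m_f = exp(Δv / v_e) = exp(6430 / 4400.2) = exp(1.4613) = 4.3115.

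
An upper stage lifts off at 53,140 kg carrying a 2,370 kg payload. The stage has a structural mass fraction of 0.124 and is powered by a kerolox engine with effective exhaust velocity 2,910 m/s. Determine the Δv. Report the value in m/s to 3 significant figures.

Δv ≈ 5280 m/s

Stage wet mass = m₀ − payload = 53,140 − 2,370 = 50,770 kg.
Stage dry mass = ε × stage wet mass = 0.124 × 50,770 = 6,295.48 kg.
Burnout mass m_f = stage dry + payload = 6,295.48 + 2,370 = 8,665.48 kg.
Rocket equation: Δv = v_e · ln(53,140/8,665.48) = 2910.0 × ln(6.132) = 2910.0 × 1.8136 ≈ 5278 m/s.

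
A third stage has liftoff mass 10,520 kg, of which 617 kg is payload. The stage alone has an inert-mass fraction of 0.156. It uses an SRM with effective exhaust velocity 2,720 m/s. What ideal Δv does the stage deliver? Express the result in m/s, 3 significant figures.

Stage wet mass = m₀ − payload = 10,520 − 617 = 9,903 kg.
Stage dry mass = ε × stage wet mass = 0.156 × 9,903 = 1,544.87 kg.
Burnout mass m_f = stage dry + payload = 1,544.87 + 617 = 2,161.87 kg.
Using Δv = v_e ln(m₀/m_f): Δv = v_e · ln(10,520/2,161.87) = 2720.0 × ln(4.866) = 2720.0 × 1.5823 ≈ 4304 m/s.

Δv ≈ 4300 m/s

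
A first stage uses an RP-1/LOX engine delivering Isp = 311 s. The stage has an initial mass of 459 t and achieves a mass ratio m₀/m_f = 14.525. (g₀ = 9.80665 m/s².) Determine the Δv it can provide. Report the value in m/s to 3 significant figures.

v_e = Isp · g₀ = 311 × 9.80665 = 3049.9 m/s.
From the ideal rocket equation, Δv = v_e · ln(14.525) = 3049.9 × 2.6759 ≈ 8161.1 m/s.

Δv ≈ 8160 m/s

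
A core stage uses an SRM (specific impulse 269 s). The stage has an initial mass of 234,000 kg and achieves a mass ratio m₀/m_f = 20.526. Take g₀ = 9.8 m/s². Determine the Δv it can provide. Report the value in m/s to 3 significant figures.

v_e = Isp · g₀ = 269 × 9.8 = 2636.2 m/s.
Δv = v_e · ln(20.526) = 2636.2 × 3.0217 ≈ 7965.8 m/s.

Δv ≈ 7970 m/s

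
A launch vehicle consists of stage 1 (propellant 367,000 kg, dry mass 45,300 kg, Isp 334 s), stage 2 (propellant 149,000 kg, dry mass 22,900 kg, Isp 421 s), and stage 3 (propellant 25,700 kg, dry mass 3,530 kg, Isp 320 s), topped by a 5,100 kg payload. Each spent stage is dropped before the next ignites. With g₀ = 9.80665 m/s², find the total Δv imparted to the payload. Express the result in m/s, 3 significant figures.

Δv ≈ 12600 m/s

Ignition mass of stage 1 = 367,000+45,300 + 149,000+22,900 + 25,700+3,530 + 5,100 = 618,530 kg.
Stage 1: m₀ = 618,530 kg, m_f = 618,530 − 367,000 = 251,530 kg; Δv = 334×9.80665×ln(2.459) = 3275.4×0.8998 ≈ 2947 m/s.
Stage 2: m₀ = 206,230 kg, m_f = 206,230 − 149,000 = 57,230 kg; Δv = 421×9.80665×ln(3.604) = 4128.6×1.2819 ≈ 5293 m/s.
Stage 3: m₀ = 34,330 kg, m_f = 34,330 − 25,700 = 8,630 kg; Δv = 320×9.80665×ln(3.978) = 3138.1×1.3808 ≈ 4333 m/s.
Total Δv = 2947 + 5293 + 4333 = 12573 m/s.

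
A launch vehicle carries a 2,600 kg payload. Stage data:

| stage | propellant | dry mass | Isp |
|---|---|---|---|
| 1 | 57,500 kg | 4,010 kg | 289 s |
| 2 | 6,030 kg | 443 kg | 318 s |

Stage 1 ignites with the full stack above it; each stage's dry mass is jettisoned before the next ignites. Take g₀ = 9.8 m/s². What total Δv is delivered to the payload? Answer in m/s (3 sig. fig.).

Ignition mass of stage 1 = 57,500+4,010 + 6,030+443 + 2,600 = 70,583 kg.
Stage 1: m₀ = 70,583 kg, m_f = 70,583 − 57,500 = 13,083 kg; Δv = 289×9.8×ln(5.395) = 2832.2×1.6855 ≈ 4774 m/s.
Stage 2: m₀ = 9,073 kg, m_f = 9,073 − 6,030 = 3,043 kg; Δv = 318×9.8×ln(2.982) = 3116.4×1.0925 ≈ 3405 m/s.
Total Δv = 4774 + 3405 = 8179 m/s.

Δv ≈ 8180 m/s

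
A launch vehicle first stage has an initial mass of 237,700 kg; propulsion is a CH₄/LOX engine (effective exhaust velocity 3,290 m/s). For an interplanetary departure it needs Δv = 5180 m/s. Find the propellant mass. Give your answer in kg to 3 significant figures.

From the ideal rocket equation, m₀/m_f = exp(Δv / v_e) = exp(5180 / 3290.0) = exp(1.5745) = 4.8282.
m_f = 237,700 / 4.8282 = 49,231.6 kg, so propellant = m₀ − m_f = 237,700 − 49,231.6 = 188,468.4 kg.

propellant mass ≈ 188000 kg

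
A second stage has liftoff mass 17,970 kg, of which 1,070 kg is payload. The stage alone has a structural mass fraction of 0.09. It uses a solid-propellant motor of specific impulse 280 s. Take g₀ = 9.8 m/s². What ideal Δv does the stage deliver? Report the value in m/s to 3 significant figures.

Stage wet mass = m₀ − payload = 17,970 − 1,070 = 16,900 kg.
Stage dry mass = ε × stage wet mass = 0.09 × 16,900 = 1,521 kg.
Burnout mass m_f = stage dry + payload = 1,521 + 1,070 = 2,591 kg.
v_e = Isp · g₀ = 280 × 9.8 = 2744.0 m/s.
Δv = v_e · ln(17,970/2,591) = 2744.0 × ln(6.936) = 2744.0 × 1.9367 ≈ 5314 m/s.

Δv ≈ 5310 m/s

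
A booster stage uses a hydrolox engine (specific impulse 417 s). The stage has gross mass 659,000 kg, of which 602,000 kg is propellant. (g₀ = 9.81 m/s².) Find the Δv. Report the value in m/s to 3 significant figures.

v_e = Isp · g₀ = 417 × 9.81 = 4090.8 m/s.
m_f = m₀ − m_prop = 659,000 − 602,000 = 57,000 kg.
Δv = v_e · ln(m₀/m_f) = 4090.8 × ln(11.56) = 4090.8 × 2.4477 ≈ 10012.9 m/s.

Δv ≈ 10000 m/s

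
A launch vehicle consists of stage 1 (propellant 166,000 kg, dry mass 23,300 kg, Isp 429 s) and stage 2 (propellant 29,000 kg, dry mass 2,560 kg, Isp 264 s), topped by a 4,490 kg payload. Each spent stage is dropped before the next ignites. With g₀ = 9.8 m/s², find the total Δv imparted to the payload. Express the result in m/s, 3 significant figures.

Ignition mass of stage 1 = 166,000+23,300 + 29,000+2,560 + 4,490 = 225,350 kg.
Stage 1: m₀ = 225,350 kg, m_f = 225,350 − 166,000 = 59,350 kg; Δv = 429×9.8×ln(3.797) = 4204.2×1.3342 ≈ 5609 m/s.
Stage 2: m₀ = 36,050 kg, m_f = 36,050 − 29,000 = 7,050 kg; Δv = 264×9.8×ln(5.113) = 2587.2×1.6319 ≈ 4222 m/s.
Total Δv = 5609 + 4222 = 9831 m/s.

Δv ≈ 9830 m/s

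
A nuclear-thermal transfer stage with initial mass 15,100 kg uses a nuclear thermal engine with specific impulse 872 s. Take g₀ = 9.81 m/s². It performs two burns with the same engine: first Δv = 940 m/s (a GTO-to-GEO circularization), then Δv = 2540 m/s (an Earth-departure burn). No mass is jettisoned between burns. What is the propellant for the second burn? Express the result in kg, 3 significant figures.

v_e = Isp · g₀ = 872 × 9.81 = 8554.3 m/s.
After the first burn: m = 15100 × exp(−940/8554.3) = 15100 × 0.89594 = 13,528.7 kg.
After the second burn: m = 13,528.7 × exp(−2540/8554.3) = 13,528.7 × 0.74310 = 10,053.2 kg.
Second-burn propellant = 13,528.7 − 10,053.2 = 3,475.5 kg.

propellant for the second burn ≈ 3480 kg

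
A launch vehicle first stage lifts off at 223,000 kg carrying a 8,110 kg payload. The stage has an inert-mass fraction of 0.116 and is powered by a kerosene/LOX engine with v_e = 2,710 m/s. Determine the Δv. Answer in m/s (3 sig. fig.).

Stage wet mass = m₀ − payload = 223,000 − 8,110 = 214,890 kg.
Stage dry mass = ε × stage wet mass = 0.116 × 214,890 = 24,927.2 kg.
Burnout mass m_f = stage dry + payload = 24,927.2 + 8,110 = 33,037.2 kg.
From the ideal rocket equation, Δv = v_e · ln(223,000/33,037.2) = 2710.0 × ln(6.75) = 2710.0 × 1.9095 ≈ 5175 m/s.

Δv ≈ 5170 m/s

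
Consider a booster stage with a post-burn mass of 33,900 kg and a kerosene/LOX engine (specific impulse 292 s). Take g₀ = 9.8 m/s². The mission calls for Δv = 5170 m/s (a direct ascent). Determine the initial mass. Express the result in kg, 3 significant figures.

initial mass ≈ 206000 kg

v_e = Isp · g₀ = 292 × 9.8 = 2861.6 m/s.
m₀/m_f = exp(Δv / v_e) = exp(5170 / 2861.6) = exp(1.8067) = 6.0902.
m₀ = m_f × 6.0902 = 33,900 × 6.0902 = 206,458 kg.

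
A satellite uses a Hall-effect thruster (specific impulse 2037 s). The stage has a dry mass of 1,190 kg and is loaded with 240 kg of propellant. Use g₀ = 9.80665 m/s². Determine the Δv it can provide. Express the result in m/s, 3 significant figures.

Δv ≈ 3670 m/s

v_e = Isp · g₀ = 2037 × 9.80665 = 19976.1 m/s.
m₀ = m_dry + m_prop = 1,190 + 240 = 1,430 kg.
Δv = v_e · ln(m₀/m_f) = 19976.1 × ln(1.202) = 19976.1 × 0.1837 ≈ 3670.0 m/s.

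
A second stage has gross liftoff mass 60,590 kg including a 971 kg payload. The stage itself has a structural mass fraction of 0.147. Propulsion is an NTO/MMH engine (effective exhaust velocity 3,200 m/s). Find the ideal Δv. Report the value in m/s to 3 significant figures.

Δv ≈ 5850 m/s

Stage wet mass = m₀ − payload = 60,590 − 971 = 59,619 kg.
Stage dry mass = ε × stage wet mass = 0.147 × 59,619 = 8,763.99 kg.
Burnout mass m_f = stage dry + payload = 8,763.99 + 971 = 9,734.99 kg.
Using Δv = v_e ln(m₀/m_f): Δv = v_e · ln(60,590/9,734.99) = 3200.0 × ln(6.224) = 3200.0 × 1.8284 ≈ 5851 m/s.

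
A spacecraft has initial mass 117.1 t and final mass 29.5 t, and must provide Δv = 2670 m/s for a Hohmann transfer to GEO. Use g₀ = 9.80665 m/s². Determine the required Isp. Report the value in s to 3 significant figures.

ln(m₀/m_f) = ln(117100/29500) = ln(3.969) = 1.3786.
By the Tsiolkovsky rocket equation, v_e = Δv / ln(m₀/m_f) = 2670 / 1.3786 = 1936.7 m/s.
Isp = v_e / g₀ = 1936.7 / 9.80665 = 197.5 s.

Isp ≈ 197 s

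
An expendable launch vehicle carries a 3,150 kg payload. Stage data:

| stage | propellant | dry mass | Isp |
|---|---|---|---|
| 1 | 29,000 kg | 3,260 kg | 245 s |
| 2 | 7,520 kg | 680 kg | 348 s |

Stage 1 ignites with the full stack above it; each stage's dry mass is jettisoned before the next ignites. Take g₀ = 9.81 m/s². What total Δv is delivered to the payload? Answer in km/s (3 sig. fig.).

Ignition mass of stage 1 = 29,000+3,260 + 7,520+680 + 3,150 = 43,610 kg.
Stage 1: m₀ = 43,610 kg, m_f = 43,610 − 29,000 = 14,610 kg; Δv = 245×9.81×ln(2.985) = 2403.5×1.0936 ≈ 2628 m/s.
Stage 2: m₀ = 11,350 kg, m_f = 11,350 − 7,520 = 3,830 kg; Δv = 348×9.81×ln(2.963) = 3413.9×1.0864 ≈ 3709 m/s.
Total Δv = 2628 + 3709 = 6337 m/s.

Δv ≈ 6.34 km/s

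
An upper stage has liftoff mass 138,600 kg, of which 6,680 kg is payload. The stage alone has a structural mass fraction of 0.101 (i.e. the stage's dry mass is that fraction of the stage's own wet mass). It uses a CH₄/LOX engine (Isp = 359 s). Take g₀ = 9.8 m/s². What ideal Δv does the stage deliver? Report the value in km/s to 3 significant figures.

Δv ≈ 6.81 km/s

Stage wet mass = m₀ − payload = 138,600 − 6,680 = 131,920 kg.
Stage dry mass = ε × stage wet mass = 0.101 × 131,920 = 13,323.9 kg.
Burnout mass m_f = stage dry + payload = 13,323.9 + 6,680 = 20,003.9 kg.
v_e = Isp · g₀ = 359 × 9.8 = 3518.2 m/s.
Rocket equation: Δv = v_e · ln(138,600/20,003.9) = 3518.2 × ln(6.929) = 3518.2 × 1.9357 ≈ 6810 m/s.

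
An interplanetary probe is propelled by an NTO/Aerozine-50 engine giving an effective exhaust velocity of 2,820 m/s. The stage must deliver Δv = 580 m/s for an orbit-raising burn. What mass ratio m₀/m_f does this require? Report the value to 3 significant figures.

From the ideal rocket equation, m₀/m_f = exp(Δv / v_e) = exp(580 / 2820.0) = exp(0.2057) = 1.2284.

mass ratio ≈ 1.23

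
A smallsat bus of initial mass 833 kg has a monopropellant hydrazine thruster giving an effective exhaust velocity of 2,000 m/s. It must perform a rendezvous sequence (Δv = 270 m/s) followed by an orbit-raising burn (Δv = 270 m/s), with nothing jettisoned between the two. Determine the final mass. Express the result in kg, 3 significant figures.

After the first burn: m = 833 × exp(−270/2000.0) = 833 × 0.87372 = 727.809 kg.
After the second burn: m = 727.809 × exp(−270/2000.0) = 727.809 × 0.87372 = 635.901 kg.

final mass ≈ 636 kg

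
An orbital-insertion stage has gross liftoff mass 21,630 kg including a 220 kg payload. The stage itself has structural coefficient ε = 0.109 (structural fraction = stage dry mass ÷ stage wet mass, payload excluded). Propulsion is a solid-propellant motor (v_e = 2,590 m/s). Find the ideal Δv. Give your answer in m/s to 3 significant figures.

Stage wet mass = m₀ − payload = 21,630 − 220 = 21,410 kg.
Stage dry mass = ε × stage wet mass = 0.109 × 21,410 = 2,333.69 kg.
Burnout mass m_f = stage dry + payload = 2,333.69 + 220 = 2,553.69 kg.
Δv = v_e · ln(21,630/2,553.69) = 2590.0 × ln(8.47) = 2590.0 × 2.1365 ≈ 5534 m/s.

Δv ≈ 5530 m/s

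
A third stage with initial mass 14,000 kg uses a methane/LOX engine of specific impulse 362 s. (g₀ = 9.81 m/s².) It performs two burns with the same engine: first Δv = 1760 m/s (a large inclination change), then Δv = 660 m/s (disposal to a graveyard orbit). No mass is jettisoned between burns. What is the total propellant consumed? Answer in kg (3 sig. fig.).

total propellant consumed ≈ 6920 kg

v_e = Isp · g₀ = 362 × 9.81 = 3551.2 m/s.
After the first burn: m = 14000 × exp(−1760/3551.2) = 14000 × 0.60920 = 8,528.8 kg.
After the second burn: m = 8,528.8 × exp(−660/3551.2) = 8,528.8 × 0.83040 = 7,082.32 kg.
Total propellant = m₀ − m_final = 14000 − 7,082.32 = 6,917.68 kg.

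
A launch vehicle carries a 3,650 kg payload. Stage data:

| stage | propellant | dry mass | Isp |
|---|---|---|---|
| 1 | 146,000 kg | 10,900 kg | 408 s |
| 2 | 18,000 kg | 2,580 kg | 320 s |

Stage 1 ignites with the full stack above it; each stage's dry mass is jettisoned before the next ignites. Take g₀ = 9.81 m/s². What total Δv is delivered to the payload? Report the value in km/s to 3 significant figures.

Ignition mass of stage 1 = 146,000+10,900 + 18,000+2,580 + 3,650 = 181,130 kg.
Stage 1: m₀ = 181,130 kg, m_f = 181,130 − 146,000 = 35,130 kg; Δv = 408×9.81×ln(5.156) = 4002.5×1.6402 ≈ 6565 m/s.
Stage 2: m₀ = 24,230 kg, m_f = 24,230 − 18,000 = 6,230 kg; Δv = 320×9.81×ln(3.889) = 3139.2×1.3582 ≈ 4264 m/s.
Total Δv = 6565 + 4264 = 10829 m/s.

Δv ≈ 10.8 km/s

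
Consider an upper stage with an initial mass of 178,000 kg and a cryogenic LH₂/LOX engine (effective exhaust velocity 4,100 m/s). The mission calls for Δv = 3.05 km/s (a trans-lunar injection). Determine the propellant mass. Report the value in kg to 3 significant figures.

By the Tsiolkovsky rocket equation, m₀/m_f = exp(Δv / v_e) = exp(3050 / 4100.0) = exp(0.7439) = 2.1041.
m_f = 178,000 / 2.1041 = 84,596.7 kg, so propellant = m₀ − m_f = 178,000 − 84,596.7 = 93,403.3 kg.

propellant mass ≈ 93400 kg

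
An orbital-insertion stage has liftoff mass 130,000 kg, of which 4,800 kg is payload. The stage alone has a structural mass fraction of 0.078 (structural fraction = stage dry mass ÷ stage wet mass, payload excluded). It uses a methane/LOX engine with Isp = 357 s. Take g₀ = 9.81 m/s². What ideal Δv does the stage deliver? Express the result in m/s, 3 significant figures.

Δv ≈ 7670 m/s

Stage wet mass = m₀ − payload = 130,000 − 4,800 = 125,200 kg.
Stage dry mass = ε × stage wet mass = 0.078 × 125,200 = 9,765.6 kg.
Burnout mass m_f = stage dry + payload = 9,765.6 + 4,800 = 14,565.6 kg.
v_e = Isp · g₀ = 357 × 9.81 = 3502.2 m/s.
Rocket equation: Δv = v_e · ln(130,000/14,565.6) = 3502.2 × ln(8.925) = 3502.2 × 2.1889 ≈ 7666 m/s.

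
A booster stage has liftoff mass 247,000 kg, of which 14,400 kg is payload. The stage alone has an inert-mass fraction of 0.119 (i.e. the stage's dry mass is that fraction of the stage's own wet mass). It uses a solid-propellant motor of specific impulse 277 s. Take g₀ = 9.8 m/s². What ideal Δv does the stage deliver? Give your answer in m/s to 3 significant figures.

Stage wet mass = m₀ − payload = 247,000 − 14,400 = 232,600 kg.
Stage dry mass = ε × stage wet mass = 0.119 × 232,600 = 27,679.4 kg.
Burnout mass m_f = stage dry + payload = 27,679.4 + 14,400 = 42,079.4 kg.
v_e = Isp · g₀ = 277 × 9.8 = 2714.6 m/s.
Using Δv = v_e ln(m₀/m_f): Δv = v_e · ln(247,000/42,079.4) = 2714.6 × ln(5.87) = 2714.6 × 1.7698 ≈ 4804 m/s.

Δv ≈ 4800 m/s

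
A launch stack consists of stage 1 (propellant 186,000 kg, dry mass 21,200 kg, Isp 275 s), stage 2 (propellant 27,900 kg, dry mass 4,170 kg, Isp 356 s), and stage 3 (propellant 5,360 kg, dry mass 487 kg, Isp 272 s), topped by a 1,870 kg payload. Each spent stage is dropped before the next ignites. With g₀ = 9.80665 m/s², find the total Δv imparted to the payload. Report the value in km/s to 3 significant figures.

Ignition mass of stage 1 = 186,000+21,200 + 27,900+4,170 + 5,360+487 + 1,870 = 246,987 kg.
Stage 1: m₀ = 246,987 kg, m_f = 246,987 − 186,000 = 60,987 kg; Δv = 275×9.80665×ln(4.05) = 2696.8×1.3987 ≈ 3772 m/s.
Stage 2: m₀ = 39,787 kg, m_f = 39,787 − 27,900 = 11,887 kg; Δv = 356×9.80665×ln(3.347) = 3491.2×1.2081 ≈ 4218 m/s.
Stage 3: m₀ = 7,717 kg, m_f = 7,717 − 5,360 = 2,357 kg; Δv = 272×9.80665×ln(3.274) = 2667.4×1.1860 ≈ 3164 m/s.
Total Δv = 3772 + 4218 + 3164 = 11154 m/s.

Δv ≈ 11.2 km/s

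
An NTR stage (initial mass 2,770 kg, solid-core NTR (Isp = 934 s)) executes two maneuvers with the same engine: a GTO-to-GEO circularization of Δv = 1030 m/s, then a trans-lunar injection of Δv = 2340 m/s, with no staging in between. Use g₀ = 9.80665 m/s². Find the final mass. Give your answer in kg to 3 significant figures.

v_e = Isp · g₀ = 934 × 9.80665 = 9159.4 m/s.
After the first burn: m = 2770 × exp(−1030/9159.4) = 2770 × 0.89364 = 2,475.38 kg.
After the second burn: m = 2,475.38 × exp(−2340/9159.4) = 2,475.38 × 0.77455 = 1,917.31 kg.

final mass ≈ 1920 kg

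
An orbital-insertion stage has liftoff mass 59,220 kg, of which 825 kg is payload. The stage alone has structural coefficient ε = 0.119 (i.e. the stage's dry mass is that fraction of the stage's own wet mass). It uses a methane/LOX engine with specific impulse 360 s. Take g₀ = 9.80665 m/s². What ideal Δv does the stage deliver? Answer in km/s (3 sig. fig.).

Δv ≈ 7.17 km/s

Stage wet mass = m₀ − payload = 59,220 − 825 = 58,395 kg.
Stage dry mass = ε × stage wet mass = 0.119 × 58,395 = 6,949.01 kg.
Burnout mass m_f = stage dry + payload = 6,949.01 + 825 = 7,774.01 kg.
v_e = Isp · g₀ = 360 × 9.80665 = 3530.4 m/s.
Using Δv = v_e ln(m₀/m_f): Δv = v_e · ln(59,220/7,774.01) = 3530.4 × ln(7.618) = 3530.4 × 2.0305 ≈ 7168 m/s.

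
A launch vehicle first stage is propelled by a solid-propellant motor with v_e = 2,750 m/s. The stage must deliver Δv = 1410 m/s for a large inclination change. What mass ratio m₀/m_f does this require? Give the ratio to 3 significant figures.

mass ratio ≈ 1.67

Rocket equation: m₀/m_f = exp(Δv / v_e) = exp(1410 / 2750.0) = exp(0.5127) = 1.6698.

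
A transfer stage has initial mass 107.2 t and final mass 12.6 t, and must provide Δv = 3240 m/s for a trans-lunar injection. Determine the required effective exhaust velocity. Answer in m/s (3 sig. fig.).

v_e ≈ 1510 m/s

ln(m₀/m_f) = ln(107200/12600) = ln(8.508) = 2.1410.
Rocket equation: v_e = Δv / ln(m₀/m_f) = 3240 / 2.1410 = 1513.3 m/s.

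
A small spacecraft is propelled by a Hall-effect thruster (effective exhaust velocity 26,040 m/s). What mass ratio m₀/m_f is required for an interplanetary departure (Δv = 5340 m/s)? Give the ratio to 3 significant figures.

mass ratio ≈ 1.23

Rocket equation: m₀/m_f = exp(Δv / v_e) = exp(5340 / 26040.0) = exp(0.2051) = 1.2276.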